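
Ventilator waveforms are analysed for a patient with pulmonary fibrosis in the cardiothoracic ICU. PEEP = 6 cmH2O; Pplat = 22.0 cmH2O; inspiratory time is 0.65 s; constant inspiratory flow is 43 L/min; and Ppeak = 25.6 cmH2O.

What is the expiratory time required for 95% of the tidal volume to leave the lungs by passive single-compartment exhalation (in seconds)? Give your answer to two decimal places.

Flow: 43 L/min ÷ 60 = 0.7167 L/s.
Vt = flow × Ti = 0.7167 L/s × 0.65 s × 1000 mL/L = 465.86 mL.
R = (PIP − Pplat)/V̇ = (25.6 − 22.0) / 0.7167 = 3.6/0.7167 = 5.023 cmH2O·s/L.
C = Vt/(Pplat − PEEP) = 465.86 / (22.0 − 6) = 465.86/16.0 = 29.116 mL/cmH2O.
τ = R × C = 5.023 × 0.02912 L/cmH2O = 0.1463 s.
t = −τ·ln(1 − 0.95) = −0.1463·ln(0.05) = 0.4383 s.

0.44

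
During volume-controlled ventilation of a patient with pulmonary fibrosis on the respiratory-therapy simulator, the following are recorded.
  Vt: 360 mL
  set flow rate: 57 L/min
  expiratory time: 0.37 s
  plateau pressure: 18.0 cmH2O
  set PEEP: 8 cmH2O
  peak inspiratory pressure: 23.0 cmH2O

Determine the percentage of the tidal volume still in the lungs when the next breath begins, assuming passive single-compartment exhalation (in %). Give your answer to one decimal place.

Flow: 57 L/min ÷ 60 = 0.95 L/s.
R = (PIP − Pplat)/V̇ = (23.0 − 18.0) / 0.95 = 5.0/0.95 = 5.263 cmH2O·s/L.
C = Vt/(Pplat − PEEP) = 360.0 / (18.0 − 8) = 360.0/10.0 = 36.0 mL/cmH2O.
τ = R × C = 5.263 × 0.036 L/cmH2O = 0.1895 s.
Fraction remaining at end-expiration = e^(−Te/τ) = e^(−0.37/0.1895) = 0.1419 → 14.19%.

14.2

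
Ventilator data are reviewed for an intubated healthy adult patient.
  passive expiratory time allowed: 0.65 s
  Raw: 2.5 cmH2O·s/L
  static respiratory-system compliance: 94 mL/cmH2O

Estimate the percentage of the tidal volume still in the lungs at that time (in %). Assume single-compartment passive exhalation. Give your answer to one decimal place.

τ = R × C = 2.5 × 94 mL/cmH2O = 2.5 × 0.094 L/cmH2O = 0.235 s.
Passive exhalation: V(t)/V₀ = e^(−t/τ) = e^(−0.65/0.235) = 0.06292.
Fraction remaining = 0.06292 → 6.292%.

6.3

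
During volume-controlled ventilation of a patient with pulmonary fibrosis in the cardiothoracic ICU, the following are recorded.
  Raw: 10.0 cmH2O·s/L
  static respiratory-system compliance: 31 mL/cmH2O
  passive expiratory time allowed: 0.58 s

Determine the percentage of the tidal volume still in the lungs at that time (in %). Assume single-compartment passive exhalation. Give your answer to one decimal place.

15.4

τ = R × C = 10.0 × 31 mL/cmH2O = 10.0 × 0.031 L/cmH2O = 0.31 s.
Passive exhalation: V(t)/V₀ = e^(−t/τ) = e^(−0.58/0.31) = 0.154.
Fraction remaining = 0.154 → 15.4%.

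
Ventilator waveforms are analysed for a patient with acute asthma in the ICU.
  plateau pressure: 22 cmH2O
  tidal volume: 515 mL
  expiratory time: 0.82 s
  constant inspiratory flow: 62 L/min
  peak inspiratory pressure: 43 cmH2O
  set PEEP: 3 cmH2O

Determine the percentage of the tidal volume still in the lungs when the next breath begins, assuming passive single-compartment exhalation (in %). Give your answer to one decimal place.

22.6

Flow: 62 L/min ÷ 60 = 1.0333 L/s.
R = (PIP − Pplat)/V̇ = (43 − 22) / 1.0333 = 21.0/1.0333 = 20.323 cmH2O·s/L.
C = Vt/(Pplat − PEEP) = 515.0 / (22 − 3) = 515.0/19.0 = 27.105 mL/cmH2O.
τ = R × C = 20.323 × 0.02711 L/cmH2O = 0.551 s.
Fraction remaining at end-expiration = e^(−Te/τ) = e^(−0.82/0.551) = 0.2258 → 22.58%.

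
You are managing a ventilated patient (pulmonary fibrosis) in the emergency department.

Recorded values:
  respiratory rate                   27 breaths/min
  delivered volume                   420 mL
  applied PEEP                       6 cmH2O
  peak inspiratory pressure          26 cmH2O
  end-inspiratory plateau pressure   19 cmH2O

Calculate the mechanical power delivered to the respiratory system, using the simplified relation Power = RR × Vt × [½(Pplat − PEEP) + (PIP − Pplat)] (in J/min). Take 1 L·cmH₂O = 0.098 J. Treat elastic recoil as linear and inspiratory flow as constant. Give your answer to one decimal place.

15.0

Per-breath work = Vt × [½(Pplat−PEEP) + (PIP−Pplat)] = 0.420 × [0.5×13.0 + 7.0] = 0.420 × 13.5 = 5.67 L·cmH2O.
Power = 27 × 5.67 = 153.09 L·cmH2O/min.
× 0.098 J/(L·cmH2O) → 15.003 J/min.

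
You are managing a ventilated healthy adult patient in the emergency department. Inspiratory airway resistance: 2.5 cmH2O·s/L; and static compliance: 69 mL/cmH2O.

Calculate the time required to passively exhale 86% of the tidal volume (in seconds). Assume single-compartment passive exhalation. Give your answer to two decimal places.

0.34

τ = R × C = 2.5 × 69 mL/cmH2O = 2.5 × 0.069 L/cmH2O = 0.1725 s.
Exhaled fraction f = 1 − e^(−t/τ) → t = −τ·ln(1 − f) = −0.1725·ln(0.14) = 0.3392 s.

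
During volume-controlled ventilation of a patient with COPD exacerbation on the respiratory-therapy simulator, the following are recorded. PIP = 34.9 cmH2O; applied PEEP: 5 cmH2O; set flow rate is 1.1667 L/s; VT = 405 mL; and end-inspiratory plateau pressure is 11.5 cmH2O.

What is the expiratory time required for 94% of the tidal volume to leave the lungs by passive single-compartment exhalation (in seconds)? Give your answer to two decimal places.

3.52

R = (PIP − Pplat)/V̇ = (34.9 − 11.5) / 1.1667 = 23.4/1.1667 = 20.057 cmH2O·s/L.
C = Vt/(Pplat − PEEP) = 405.0 / (11.5 − 5) = 405.0/6.5 = 62.308 mL/cmH2O.
τ = R × C = 20.057 × 0.06231 L/cmH2O = 1.25 s.
t = −τ·ln(1 − 0.94) = −1.25·ln(0.06) = 3.517 s.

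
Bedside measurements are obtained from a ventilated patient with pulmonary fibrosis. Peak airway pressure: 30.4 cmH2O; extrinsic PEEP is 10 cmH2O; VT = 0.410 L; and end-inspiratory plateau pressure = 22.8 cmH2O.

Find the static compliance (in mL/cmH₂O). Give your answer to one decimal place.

32.0

Cstat = Vt / (Pplat − PEEP) = 410 / (22.8 − 10) = 410 / 12.8 = 32.031 mL/cmH2O.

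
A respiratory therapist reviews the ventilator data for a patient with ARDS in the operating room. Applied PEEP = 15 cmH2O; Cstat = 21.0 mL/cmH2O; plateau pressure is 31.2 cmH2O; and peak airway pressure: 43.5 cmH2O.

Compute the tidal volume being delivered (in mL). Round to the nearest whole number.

Vt = Cstat × (Pplat − PEEP) = 21.0 × (31.2 − 15) = 21.0 × 16.2 = 340.2 mL.

340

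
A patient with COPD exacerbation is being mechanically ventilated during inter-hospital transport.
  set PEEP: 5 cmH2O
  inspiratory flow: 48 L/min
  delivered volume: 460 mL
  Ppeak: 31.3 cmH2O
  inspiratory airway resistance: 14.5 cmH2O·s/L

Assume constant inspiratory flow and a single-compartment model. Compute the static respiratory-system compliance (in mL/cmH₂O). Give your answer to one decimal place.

31.3

Flow: 48 L/min ÷ 60 = 0.8 L/s.
Equation of motion (constant flow): PIP = Vt/C + R·V̇ + PEEP.
Vt/C = PIP − R·V̇ − PEEP = 31.3 − 14.5×0.8 − 5 = 31.3 − 11.6 − 5 = 14.7 cmH2O.
C = Vt / 14.7 = 460 / 14.7 = 31.293 mL/cmH2O.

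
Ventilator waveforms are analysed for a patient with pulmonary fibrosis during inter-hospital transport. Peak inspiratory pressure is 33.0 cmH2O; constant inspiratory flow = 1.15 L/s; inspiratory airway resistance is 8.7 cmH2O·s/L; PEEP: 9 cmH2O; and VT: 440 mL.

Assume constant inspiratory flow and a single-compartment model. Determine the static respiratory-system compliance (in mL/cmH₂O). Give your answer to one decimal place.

Equation of motion (constant flow): PIP = Vt/C + R·V̇ + PEEP.
Vt/C = PIP − R·V̇ − PEEP = 33.0 − 8.7×1.15 − 9 = 33.0 − 10.005 − 9 = 13.995 cmH2O.
C = Vt / 13.995 = 440 / 13.995 = 31.44 mL/cmH2O.

31.4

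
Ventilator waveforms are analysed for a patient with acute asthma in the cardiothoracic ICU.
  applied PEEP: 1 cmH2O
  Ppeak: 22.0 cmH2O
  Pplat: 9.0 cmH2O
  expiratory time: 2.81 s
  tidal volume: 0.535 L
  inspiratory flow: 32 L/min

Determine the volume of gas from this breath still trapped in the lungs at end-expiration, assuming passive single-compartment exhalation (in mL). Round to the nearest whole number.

Flow: 32 L/min ÷ 60 = 0.5333 L/s.
R = (PIP − Pplat)/V̇ = (22.0 − 9.0) / 0.5333 = 13.0/0.5333 = 24.377 cmH2O·s/L.
C = Vt/(Pplat − PEEP) = 535.0 / (9.0 − 1) = 535.0/8.0 = 66.875 mL/cmH2O.
τ = R × C = 24.377 × 0.06688 L/cmH2O = 1.63 s.
Fraction remaining = e^(−Te/τ) = e^(−2.81/1.63) = 0.1784.
Trapped volume = 535.0 × 0.1784 = 95.444 mL.

95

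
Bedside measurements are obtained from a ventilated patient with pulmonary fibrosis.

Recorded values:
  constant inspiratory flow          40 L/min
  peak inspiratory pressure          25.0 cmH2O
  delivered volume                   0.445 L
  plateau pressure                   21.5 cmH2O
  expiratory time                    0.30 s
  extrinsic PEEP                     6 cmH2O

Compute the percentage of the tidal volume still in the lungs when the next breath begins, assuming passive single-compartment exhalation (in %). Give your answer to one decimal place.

13.7

Flow: 40 L/min ÷ 60 = 0.6667 L/s.
R = (PIP − Pplat)/V̇ = (25.0 − 21.5) / 0.6667 = 3.5/0.6667 = 5.25 cmH2O·s/L.
C = Vt/(Pplat − PEEP) = 445.0 / (21.5 − 6) = 445.0/15.5 = 28.71 mL/cmH2O.
τ = R × C = 5.25 × 0.02871 L/cmH2O = 0.1507 s.
Fraction remaining at end-expiration = e^(−Te/τ) = e^(−0.30/0.1507) = 0.1366 → 13.66%.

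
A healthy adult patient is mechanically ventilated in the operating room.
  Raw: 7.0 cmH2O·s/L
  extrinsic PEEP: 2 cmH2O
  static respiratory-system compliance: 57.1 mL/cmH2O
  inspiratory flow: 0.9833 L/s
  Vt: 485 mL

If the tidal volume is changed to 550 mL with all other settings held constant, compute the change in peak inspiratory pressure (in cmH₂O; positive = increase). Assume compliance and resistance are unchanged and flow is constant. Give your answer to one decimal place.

1.1

PIP = Vt/C + R·V̇ + PEEP (constant-flow equation of motion).
Only the elastic term changes: ΔPIP = ΔVt / C = (550 − 485) / 57.1 = 1.138 cmH2O.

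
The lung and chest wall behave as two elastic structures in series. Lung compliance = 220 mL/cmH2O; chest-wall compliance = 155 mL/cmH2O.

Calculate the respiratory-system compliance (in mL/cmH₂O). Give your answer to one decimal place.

Lung and chest wall are elastances in series: 1/Crs = 1/CL + 1/Ccw.
1/Crs = 1/220 + 1/155 = 0.011.
Crs = 90.909 mL/cmH2O.

90.9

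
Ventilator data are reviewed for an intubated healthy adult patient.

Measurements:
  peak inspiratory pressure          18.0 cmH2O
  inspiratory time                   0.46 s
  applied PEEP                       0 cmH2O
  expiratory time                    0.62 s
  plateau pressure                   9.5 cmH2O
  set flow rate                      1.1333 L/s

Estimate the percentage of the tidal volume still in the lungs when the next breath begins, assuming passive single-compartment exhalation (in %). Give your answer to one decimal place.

Vt = flow × Ti = 1.1333 L/s × 0.46 s × 1000 mL/L = 521.32 mL.
R = (PIP − Pplat)/V̇ = (18.0 − 9.5) / 1.1333 = 8.5/1.1333 = 7.5 cmH2O·s/L.
C = Vt/(Pplat − PEEP) = 521.32 / (9.5 − 0) = 521.32/9.5 = 54.876 mL/cmH2O.
τ = R × C = 7.5 × 0.05488 L/cmH2O = 0.4116 s.
Fraction remaining at end-expiration = e^(−Te/τ) = e^(−0.62/0.4116) = 0.2217 → 22.17%.

22.2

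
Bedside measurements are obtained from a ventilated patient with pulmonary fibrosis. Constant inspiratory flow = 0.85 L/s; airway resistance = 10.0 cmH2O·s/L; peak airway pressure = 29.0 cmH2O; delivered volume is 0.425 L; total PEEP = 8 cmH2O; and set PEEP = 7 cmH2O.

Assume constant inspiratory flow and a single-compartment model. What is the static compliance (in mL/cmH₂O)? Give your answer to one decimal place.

34.0

Total PEEP = 8 cmH2O (set 7 + intrinsic 1); this is the baseline alveolar pressure.
Equation of motion (constant flow): PIP = Vt/C + R·V̇ + PEEP.
Vt/C = PIP − R·V̇ − PEEP = 29.0 − 10.0×0.85 − 8 = 29.0 − 8.5 − 8 = 12.5 cmH2O.
C = Vt / 12.5 = 425 / 12.5 = 34.0 mL/cmH2O.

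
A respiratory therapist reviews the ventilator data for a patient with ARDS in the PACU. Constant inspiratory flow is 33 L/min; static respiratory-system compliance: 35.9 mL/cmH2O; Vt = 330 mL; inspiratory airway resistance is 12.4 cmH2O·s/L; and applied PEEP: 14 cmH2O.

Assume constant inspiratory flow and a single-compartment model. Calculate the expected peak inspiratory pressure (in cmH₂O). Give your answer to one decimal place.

Flow: 33 L/min ÷ 60 = 0.55 L/s.
Equation of motion (constant flow): PIP = Vt/C + R·V̇ + PEEP.
PIP = 330/35.9 + 12.4×0.55 + 14 = 9.192 + 6.82 + 14 = 30.012 cmH2O.

30.0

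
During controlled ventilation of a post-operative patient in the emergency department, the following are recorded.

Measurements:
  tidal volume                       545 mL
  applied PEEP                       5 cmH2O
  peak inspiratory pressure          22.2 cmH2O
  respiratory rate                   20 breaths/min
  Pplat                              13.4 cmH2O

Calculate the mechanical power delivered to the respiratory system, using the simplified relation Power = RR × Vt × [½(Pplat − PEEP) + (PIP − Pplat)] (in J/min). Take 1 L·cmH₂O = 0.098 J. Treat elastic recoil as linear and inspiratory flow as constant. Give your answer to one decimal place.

13.9

Per-breath work = Vt × [½(Pplat−PEEP) + (PIP−Pplat)] = 0.545 × [0.5×8.4 + 8.8] = 0.545 × 13.0 = 7.085 L·cmH2O.
Power = 20 × 7.085 = 141.7 L·cmH2O/min.
× 0.098 J/(L·cmH2O) → 13.887 J/min.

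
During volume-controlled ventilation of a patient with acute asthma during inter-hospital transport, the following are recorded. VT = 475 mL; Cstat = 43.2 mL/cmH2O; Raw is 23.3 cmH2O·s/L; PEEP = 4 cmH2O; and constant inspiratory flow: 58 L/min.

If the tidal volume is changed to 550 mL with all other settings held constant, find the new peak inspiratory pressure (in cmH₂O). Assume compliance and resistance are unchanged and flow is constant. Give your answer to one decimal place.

Flow: 58 L/min ÷ 60 = 0.9667 L/s.
PIP = Vt/C + R·V̇ + PEEP (constant-flow equation of motion).
Only the elastic term changes: ΔPIP = ΔVt / C = (550 − 475) / 43.2 = 1.736 cmH2O.
Original PIP = 475/43.2 + 23.3×0.9667 + 4 = 37.519 cmH2O; new PIP = 37.519 + (1.736) = 39.255 cmH2O.

39.3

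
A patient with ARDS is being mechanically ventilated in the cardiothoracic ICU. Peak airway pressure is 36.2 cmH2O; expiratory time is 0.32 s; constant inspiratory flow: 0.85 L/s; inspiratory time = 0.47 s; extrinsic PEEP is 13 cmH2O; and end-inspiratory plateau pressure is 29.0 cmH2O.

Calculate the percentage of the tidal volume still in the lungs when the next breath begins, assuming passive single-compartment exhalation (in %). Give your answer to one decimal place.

Vt = flow × Ti = 0.85 L/s × 0.47 s × 1000 mL/L = 399.5 mL.
R = (PIP − Pplat)/V̇ = (36.2 − 29.0) / 0.85 = 7.2/0.85 = 8.471 cmH2O·s/L.
C = Vt/(Pplat − PEEP) = 399.5 / (29.0 − 13) = 399.5/16.0 = 24.969 mL/cmH2O.
τ = R × C = 8.471 × 0.02497 L/cmH2O = 0.2115 s.
Fraction remaining at end-expiration = e^(−Te/τ) = e^(−0.32/0.2115) = 0.2202 → 22.02%.

22.0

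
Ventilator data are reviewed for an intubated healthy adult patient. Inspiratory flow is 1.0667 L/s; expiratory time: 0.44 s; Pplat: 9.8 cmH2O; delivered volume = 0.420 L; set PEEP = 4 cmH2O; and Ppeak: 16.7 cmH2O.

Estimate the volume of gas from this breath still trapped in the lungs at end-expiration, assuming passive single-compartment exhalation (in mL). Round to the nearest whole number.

164

R = (PIP − Pplat)/V̇ = (16.7 − 9.8) / 1.0667 = 6.9/1.0667 = 6.469 cmH2O·s/L.
C = Vt/(Pplat − PEEP) = 420.0 / (9.8 − 4) = 420.0/5.8 = 72.414 mL/cmH2O.
τ = R × C = 6.469 × 0.07241 L/cmH2O = 0.4684 s.
Fraction remaining = e^(−Te/τ) = e^(−0.44/0.4684) = 0.3909.
Trapped volume = 420.0 × 0.3909 = 164.18 mL.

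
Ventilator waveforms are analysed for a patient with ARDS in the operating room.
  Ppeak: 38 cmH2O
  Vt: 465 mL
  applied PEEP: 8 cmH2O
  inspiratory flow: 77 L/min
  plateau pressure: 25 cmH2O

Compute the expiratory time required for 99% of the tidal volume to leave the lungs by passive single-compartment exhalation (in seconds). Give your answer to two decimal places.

1.28

Flow: 77 L/min ÷ 60 = 1.2833 L/s.
R = (PIP − Pplat)/V̇ = (38 − 25) / 1.2833 = 13.0/1.2833 = 10.13 cmH2O·s/L.
C = Vt/(Pplat − PEEP) = 465.0 / (25 − 8) = 465.0/17.0 = 27.353 mL/cmH2O.
τ = R × C = 10.13 × 0.02735 L/cmH2O = 0.2771 s.
t = −τ·ln(1 − 0.99) = −0.2771·ln(0.01) = 1.276 s.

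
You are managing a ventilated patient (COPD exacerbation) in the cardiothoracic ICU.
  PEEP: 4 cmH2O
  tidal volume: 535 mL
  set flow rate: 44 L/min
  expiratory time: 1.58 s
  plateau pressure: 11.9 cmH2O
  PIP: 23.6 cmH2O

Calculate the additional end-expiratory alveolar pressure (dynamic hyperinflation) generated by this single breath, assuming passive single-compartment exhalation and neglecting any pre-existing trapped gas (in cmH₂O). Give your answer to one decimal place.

Flow: 44 L/min ÷ 60 = 0.7333 L/s.
R = (PIP − Pplat)/V̇ = (23.6 − 11.9) / 0.7333 = 11.7/0.7333 = 15.955 cmH2O·s/L.
C = Vt/(Pplat − PEEP) = 535.0 / (11.9 − 4) = 535.0/7.9 = 67.722 mL/cmH2O.
τ = R × C = 15.955 × 0.06772 L/cmH2O = 1.08 s.
Fraction remaining = e^(−Te/τ) = e^(−1.58/1.08) = 0.2315; trapped volume = 535.0 × 0.2315 = 123.85 mL.
Additional alveolar pressure from trapping ≈ V_trapped / C = 123.85 / 67.722 = 1.829 cmH2O.

1.8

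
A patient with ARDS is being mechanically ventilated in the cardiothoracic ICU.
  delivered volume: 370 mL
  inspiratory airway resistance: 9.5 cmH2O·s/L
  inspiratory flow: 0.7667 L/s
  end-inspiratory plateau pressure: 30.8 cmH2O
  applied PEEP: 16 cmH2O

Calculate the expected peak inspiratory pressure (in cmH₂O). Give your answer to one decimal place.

38.1

PIP = Pplat + Raw × flow = 30.8 + 9.5 × 0.7667 = 30.8 + 7.284 = 38.084 cmH2O.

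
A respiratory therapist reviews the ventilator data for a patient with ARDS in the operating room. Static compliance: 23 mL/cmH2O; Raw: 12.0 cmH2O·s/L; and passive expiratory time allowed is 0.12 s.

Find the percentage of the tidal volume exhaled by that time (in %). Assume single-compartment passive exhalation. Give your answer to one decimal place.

τ = R × C = 12.0 × 23 mL/cmH2O = 12.0 × 0.023 L/cmH2O = 0.276 s.
Passive exhalation: V(t)/V₀ = e^(−t/τ) = e^(−0.12/0.276) = 0.6474.
Fraction exhaled = 1 − 0.6474 = 0.3526 → 35.26%.

35.3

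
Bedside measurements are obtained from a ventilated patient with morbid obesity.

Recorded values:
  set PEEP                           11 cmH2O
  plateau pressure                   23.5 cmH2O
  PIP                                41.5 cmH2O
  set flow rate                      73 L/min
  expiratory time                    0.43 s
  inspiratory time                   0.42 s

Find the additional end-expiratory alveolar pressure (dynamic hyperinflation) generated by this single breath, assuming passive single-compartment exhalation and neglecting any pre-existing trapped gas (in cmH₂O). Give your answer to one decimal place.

6.1

Flow: 73 L/min ÷ 60 = 1.2167 L/s.
Vt = flow × Ti = 1.2167 L/s × 0.42 s × 1000 mL/L = 511.01 mL.
R = (PIP − Pplat)/V̇ = (41.5 − 23.5) / 1.2167 = 18.0/1.2167 = 14.794 cmH2O·s/L.
C = Vt/(Pplat − PEEP) = 511.01 / (23.5 − 11) = 511.01/12.5 = 40.881 mL/cmH2O.
τ = R × C = 14.794 × 0.04088 L/cmH2O = 0.6048 s.
Fraction remaining = e^(−Te/τ) = e^(−0.43/0.6048) = 0.4912; trapped volume = 511.01 × 0.4912 = 251.01 mL.
Additional alveolar pressure from trapping ≈ V_trapped / C = 251.01 / 40.881 = 6.14 cmH2O.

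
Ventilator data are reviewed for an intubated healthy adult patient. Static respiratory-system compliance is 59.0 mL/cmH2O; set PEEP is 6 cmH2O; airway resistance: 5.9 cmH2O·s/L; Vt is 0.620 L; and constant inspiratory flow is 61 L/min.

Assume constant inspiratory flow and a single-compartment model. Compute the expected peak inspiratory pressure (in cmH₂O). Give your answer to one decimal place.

Flow: 61 L/min ÷ 60 = 1.0167 L/s.
Equation of motion (constant flow): PIP = Vt/C + R·V̇ + PEEP.
PIP = 620/59.0 + 5.9×1.0167 + 6 = 10.508 + 5.999 + 6 = 22.507 cmH2O.

22.5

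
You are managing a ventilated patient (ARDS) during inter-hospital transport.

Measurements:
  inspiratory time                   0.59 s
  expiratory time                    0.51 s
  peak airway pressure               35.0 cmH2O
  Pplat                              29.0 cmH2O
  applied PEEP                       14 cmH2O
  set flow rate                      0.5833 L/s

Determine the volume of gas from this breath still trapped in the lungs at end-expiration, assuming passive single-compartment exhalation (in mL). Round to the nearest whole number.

Vt = flow × Ti = 0.5833 L/s × 0.59 s × 1000 mL/L = 344.15 mL.
R = (PIP − Pplat)/V̇ = (35.0 − 29.0) / 0.5833 = 6.0/0.5833 = 10.286 cmH2O·s/L.
C = Vt/(Pplat − PEEP) = 344.15 / (29.0 − 14) = 344.15/15.0 = 22.943 mL/cmH2O.
τ = R × C = 10.286 × 0.02294 L/cmH2O = 0.236 s.
Fraction remaining = e^(−Te/τ) = e^(−0.51/0.236) = 0.1152.
Trapped volume = 344.15 × 0.1152 = 39.646 mL.

40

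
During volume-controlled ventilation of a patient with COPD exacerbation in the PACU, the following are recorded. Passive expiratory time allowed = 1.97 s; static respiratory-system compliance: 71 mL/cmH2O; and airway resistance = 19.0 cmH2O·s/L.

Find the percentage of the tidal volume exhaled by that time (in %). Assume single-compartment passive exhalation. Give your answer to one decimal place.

τ = R × C = 19.0 × 71 mL/cmH2O = 19.0 × 0.071 L/cmH2O = 1.349 s.
Passive exhalation: V(t)/V₀ = e^(−t/τ) = e^(−1.97/1.349) = 0.2322.
Fraction exhaled = 1 − 0.2322 = 0.7678 → 76.78%.

76.8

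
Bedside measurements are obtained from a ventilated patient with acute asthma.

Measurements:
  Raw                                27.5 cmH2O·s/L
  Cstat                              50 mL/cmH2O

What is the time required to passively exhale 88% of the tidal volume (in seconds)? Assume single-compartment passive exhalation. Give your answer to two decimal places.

τ = R × C = 27.5 × 50 mL/cmH2O = 27.5 × 0.050 L/cmH2O = 1.375 s.
Exhaled fraction f = 1 − e^(−t/τ) → t = −τ·ln(1 − f) = −1.375·ln(0.12) = 2.915 s.

2.92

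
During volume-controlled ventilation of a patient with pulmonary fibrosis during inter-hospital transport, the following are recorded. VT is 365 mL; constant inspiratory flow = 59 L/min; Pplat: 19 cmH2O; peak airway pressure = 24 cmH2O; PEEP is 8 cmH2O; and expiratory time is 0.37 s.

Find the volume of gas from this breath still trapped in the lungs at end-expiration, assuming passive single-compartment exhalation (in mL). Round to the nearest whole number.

Flow: 59 L/min ÷ 60 = 0.9833 L/s.
R = (PIP − Pplat)/V̇ = (24 − 19) / 0.9833 = 5.0/0.9833 = 5.085 cmH2O·s/L.
C = Vt/(Pplat − PEEP) = 365.0 / (19 − 8) = 365.0/11.0 = 33.182 mL/cmH2O.
τ = R × C = 5.085 × 0.03318 L/cmH2O = 0.1687 s.
Fraction remaining = e^(−Te/τ) = e^(−0.37/0.1687) = 0.1116.
Trapped volume = 365.0 × 0.1116 = 40.734 mL.

41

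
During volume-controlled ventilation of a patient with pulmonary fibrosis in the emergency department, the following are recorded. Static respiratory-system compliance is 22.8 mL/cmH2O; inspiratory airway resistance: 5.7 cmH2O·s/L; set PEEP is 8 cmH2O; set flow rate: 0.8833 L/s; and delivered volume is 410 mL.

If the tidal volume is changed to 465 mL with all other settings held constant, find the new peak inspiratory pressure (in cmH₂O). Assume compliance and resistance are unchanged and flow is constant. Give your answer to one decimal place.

33.4

PIP = Vt/C + R·V̇ + PEEP (constant-flow equation of motion).
Only the elastic term changes: ΔPIP = ΔVt / C = (465 − 410) / 22.8 = 2.412 cmH2O.
Original PIP = 410/22.8 + 5.7×0.8833 + 8 = 31.017 cmH2O; new PIP = 31.017 + (2.412) = 33.429 cmH2O.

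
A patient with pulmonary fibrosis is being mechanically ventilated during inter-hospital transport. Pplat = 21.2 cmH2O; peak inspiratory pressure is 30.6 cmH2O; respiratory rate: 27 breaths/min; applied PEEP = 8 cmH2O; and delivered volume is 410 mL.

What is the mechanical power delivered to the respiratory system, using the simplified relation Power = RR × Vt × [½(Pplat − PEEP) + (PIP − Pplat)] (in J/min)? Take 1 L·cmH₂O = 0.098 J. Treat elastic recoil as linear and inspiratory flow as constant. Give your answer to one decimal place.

17.4

Per-breath work = Vt × [½(Pplat−PEEP) + (PIP−Pplat)] = 0.410 × [0.5×13.2 + 9.4] = 0.410 × 16.0 = 6.56 L·cmH2O.
Power = 27 × 6.56 = 177.12 L·cmH2O/min.
× 0.098 J/(L·cmH2O) → 17.358 J/min.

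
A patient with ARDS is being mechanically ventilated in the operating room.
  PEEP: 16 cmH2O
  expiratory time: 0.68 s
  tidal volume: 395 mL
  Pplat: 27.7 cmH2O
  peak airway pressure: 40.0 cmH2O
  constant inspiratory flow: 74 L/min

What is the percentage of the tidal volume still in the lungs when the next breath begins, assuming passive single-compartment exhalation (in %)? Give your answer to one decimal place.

Flow: 74 L/min ÷ 60 = 1.2333 L/s.
R = (PIP − Pplat)/V̇ = (40.0 − 27.7) / 1.2333 = 12.3/1.2333 = 9.973 cmH2O·s/L.
C = Vt/(Pplat − PEEP) = 395.0 / (27.7 − 16) = 395.0/11.7 = 33.761 mL/cmH2O.
τ = R × C = 9.973 × 0.03376 L/cmH2O = 0.3367 s.
Fraction remaining at end-expiration = e^(−Te/τ) = e^(−0.68/0.3367) = 0.1327 → 13.27%.

13.3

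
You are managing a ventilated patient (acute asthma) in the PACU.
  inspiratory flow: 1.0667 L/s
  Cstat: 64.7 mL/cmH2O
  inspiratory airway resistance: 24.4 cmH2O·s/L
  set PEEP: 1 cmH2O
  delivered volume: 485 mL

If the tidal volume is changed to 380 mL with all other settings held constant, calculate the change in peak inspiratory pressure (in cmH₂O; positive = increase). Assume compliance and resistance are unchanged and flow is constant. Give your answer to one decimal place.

PIP = Vt/C + R·V̇ + PEEP (constant-flow equation of motion).
Only the elastic term changes: ΔPIP = ΔVt / C = (380 − 485) / 64.7 = -1.623 cmH2O.

-1.6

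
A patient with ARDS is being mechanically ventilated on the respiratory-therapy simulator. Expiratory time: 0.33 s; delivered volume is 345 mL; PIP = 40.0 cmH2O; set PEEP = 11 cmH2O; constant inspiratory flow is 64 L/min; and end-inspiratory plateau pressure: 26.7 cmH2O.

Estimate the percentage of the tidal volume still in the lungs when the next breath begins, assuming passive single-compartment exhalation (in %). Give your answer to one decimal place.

Flow: 64 L/min ÷ 60 = 1.0667 L/s.
R = (PIP − Pplat)/V̇ = (40.0 − 26.7) / 1.0667 = 13.3/1.0667 = 12.468 cmH2O·s/L.
C = Vt/(Pplat − PEEP) = 345.0 / (26.7 − 11) = 345.0/15.7 = 21.975 mL/cmH2O.
τ = R × C = 12.468 × 0.02198 L/cmH2O = 0.274 s.
Fraction remaining at end-expiration = e^(−Te/τ) = e^(−0.33/0.274) = 0.2999 → 29.99%.

30.0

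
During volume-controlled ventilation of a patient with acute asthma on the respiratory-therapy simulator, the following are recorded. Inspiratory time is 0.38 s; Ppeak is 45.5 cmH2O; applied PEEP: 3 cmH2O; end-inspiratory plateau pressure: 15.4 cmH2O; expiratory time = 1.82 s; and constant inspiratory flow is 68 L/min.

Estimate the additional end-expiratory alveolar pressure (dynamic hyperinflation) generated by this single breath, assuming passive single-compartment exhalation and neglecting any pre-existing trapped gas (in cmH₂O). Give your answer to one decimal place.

Flow: 68 L/min ÷ 60 = 1.1333 L/s.
Vt = flow × Ti = 1.1333 L/s × 0.38 s × 1000 mL/L = 430.65 mL.
R = (PIP − Pplat)/V̇ = (45.5 − 15.4) / 1.1333 = 30.1/1.1333 = 26.56 cmH2O·s/L.
C = Vt/(Pplat − PEEP) = 430.65 / (15.4 − 3) = 430.65/12.4 = 34.73 mL/cmH2O.
τ = R × C = 26.56 × 0.03473 L/cmH2O = 0.9224 s.
Fraction remaining = e^(−Te/τ) = e^(−1.82/0.9224) = 0.139; trapped volume = 430.65 × 0.139 = 59.86 mL.
Additional alveolar pressure from trapping ≈ V_trapped / C = 59.86 / 34.73 = 1.724 cmH2O.

1.7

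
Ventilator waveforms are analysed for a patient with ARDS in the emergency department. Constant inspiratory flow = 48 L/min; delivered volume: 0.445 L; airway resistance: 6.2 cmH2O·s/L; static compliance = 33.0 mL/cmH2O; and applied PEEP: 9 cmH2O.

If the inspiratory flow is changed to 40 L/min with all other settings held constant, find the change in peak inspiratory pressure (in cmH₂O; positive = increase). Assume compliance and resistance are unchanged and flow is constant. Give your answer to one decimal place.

Flow: 48 L/min ÷ 60 = 0.8 L/s.
New flow: 40 L/min ÷ 60 = 0.6667 L/s.
PIP = Vt/C + R·V̇ + PEEP (constant-flow equation of motion).
Only the resistive term changes: ΔPIP = R × ΔV̇ = 6.2 × (0.6667 − 0.8) = 6.2 × -0.1333 = -0.8265 cmH2O.

-0.8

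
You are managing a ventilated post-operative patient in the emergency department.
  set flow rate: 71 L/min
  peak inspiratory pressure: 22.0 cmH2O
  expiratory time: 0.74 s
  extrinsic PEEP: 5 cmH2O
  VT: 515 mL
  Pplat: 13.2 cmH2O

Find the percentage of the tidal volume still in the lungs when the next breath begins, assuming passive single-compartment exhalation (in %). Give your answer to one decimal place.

Flow: 71 L/min ÷ 60 = 1.1833 L/s.
R = (PIP − Pplat)/V̇ = (22.0 − 13.2) / 1.1833 = 8.8/1.1833 = 7.437 cmH2O·s/L.
C = Vt/(Pplat − PEEP) = 515.0 / (13.2 − 5) = 515.0/8.2 = 62.805 mL/cmH2O.
τ = R × C = 7.437 × 0.06281 L/cmH2O = 0.4671 s.
Fraction remaining at end-expiration = e^(−Te/τ) = e^(−0.74/0.4671) = 0.2051 → 20.51%.

20.5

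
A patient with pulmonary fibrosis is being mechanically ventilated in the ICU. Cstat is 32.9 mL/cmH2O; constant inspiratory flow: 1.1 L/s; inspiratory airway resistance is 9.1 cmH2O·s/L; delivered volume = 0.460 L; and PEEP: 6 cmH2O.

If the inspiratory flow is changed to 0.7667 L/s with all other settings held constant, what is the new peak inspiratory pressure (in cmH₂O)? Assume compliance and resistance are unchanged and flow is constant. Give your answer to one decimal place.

PIP = Vt/C + R·V̇ + PEEP (constant-flow equation of motion).
Only the resistive term changes: ΔPIP = R × ΔV̇ = 9.1 × (0.7667 − 1.1) = 9.1 × -0.3333 = -3.033 cmH2O.
Original PIP = 460/32.9 + 9.1×1.1 + 6 = 29.992 cmH2O; new PIP = 29.992 + (-3.033) = 26.959 cmH2O.

27.0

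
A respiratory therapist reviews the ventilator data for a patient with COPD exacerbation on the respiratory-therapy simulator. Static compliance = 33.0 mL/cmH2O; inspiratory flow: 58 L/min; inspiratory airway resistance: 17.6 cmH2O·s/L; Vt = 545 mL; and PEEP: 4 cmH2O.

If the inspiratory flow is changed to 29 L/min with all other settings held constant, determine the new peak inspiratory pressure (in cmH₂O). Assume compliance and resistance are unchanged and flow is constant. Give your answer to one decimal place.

29.0

Flow: 58 L/min ÷ 60 = 0.9667 L/s.
New flow: 29 L/min ÷ 60 = 0.4833 L/s.
PIP = Vt/C + R·V̇ + PEEP (constant-flow equation of motion).
Only the resistive term changes: ΔPIP = R × ΔV̇ = 17.6 × (0.4833 − 0.9667) = 17.6 × -0.4834 = -8.508 cmH2O.
Original PIP = 545/33.0 + 17.6×0.9667 + 4 = 37.529 cmH2O; new PIP = 37.529 + (-8.508) = 29.021 cmH2O.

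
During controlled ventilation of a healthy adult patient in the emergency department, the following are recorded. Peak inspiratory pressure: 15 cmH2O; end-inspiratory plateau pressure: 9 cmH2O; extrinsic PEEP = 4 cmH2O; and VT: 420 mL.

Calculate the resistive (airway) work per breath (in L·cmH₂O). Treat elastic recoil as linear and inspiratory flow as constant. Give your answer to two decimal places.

With constant inspiratory flow the resistive pressure is constant at PIP − Pplat = 15 − 9 = 6.0 cmH2O, so resistive work = 6.0 × 0.420 = 2.52 L·cmH2O.

2.52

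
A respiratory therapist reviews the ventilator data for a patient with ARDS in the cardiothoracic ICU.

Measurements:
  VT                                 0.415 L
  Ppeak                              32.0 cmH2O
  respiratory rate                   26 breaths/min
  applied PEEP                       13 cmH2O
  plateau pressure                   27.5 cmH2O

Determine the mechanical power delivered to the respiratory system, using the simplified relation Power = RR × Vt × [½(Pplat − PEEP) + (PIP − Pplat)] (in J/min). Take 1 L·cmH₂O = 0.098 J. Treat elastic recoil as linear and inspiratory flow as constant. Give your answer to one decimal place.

12.4

Per-breath work = Vt × [½(Pplat−PEEP) + (PIP−Pplat)] = 0.415 × [0.5×14.5 + 4.5] = 0.415 × 11.75 = 4.876 L·cmH2O.
Power = 26 × 4.876 = 126.78 L·cmH2O/min.
× 0.098 J/(L·cmH2O) → 12.424 J/min.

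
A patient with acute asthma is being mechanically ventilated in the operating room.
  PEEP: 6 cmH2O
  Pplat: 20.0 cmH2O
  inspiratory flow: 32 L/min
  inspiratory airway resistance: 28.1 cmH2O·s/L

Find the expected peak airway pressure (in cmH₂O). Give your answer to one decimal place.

35.0

Flow: 32 L/min ÷ 60 = 0.5333 L/s.
PIP = Pplat + Raw × flow = 20.0 + 28.1 × 0.5333 = 20.0 + 14.986 = 34.986 cmH2O.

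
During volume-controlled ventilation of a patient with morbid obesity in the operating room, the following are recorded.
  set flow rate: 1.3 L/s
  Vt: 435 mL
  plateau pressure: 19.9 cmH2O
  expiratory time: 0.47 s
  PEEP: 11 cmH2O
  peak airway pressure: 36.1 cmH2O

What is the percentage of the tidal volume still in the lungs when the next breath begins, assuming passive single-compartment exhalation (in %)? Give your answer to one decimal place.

46.2

R = (PIP − Pplat)/V̇ = (36.1 − 19.9) / 1.3 = 16.2/1.3 = 12.462 cmH2O·s/L.
C = Vt/(Pplat − PEEP) = 435.0 / (19.9 − 11) = 435.0/8.9 = 48.876 mL/cmH2O.
τ = R × C = 12.462 × 0.04888 L/cmH2O = 0.6091 s.
Fraction remaining at end-expiration = e^(−Te/τ) = e^(−0.47/0.6091) = 0.4623 → 46.23%.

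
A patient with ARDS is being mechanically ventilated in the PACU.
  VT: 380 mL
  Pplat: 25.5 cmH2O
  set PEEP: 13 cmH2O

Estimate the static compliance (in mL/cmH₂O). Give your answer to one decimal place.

30.4

Cstat = Vt / (Pplat − PEEP) = 380 / (25.5 − 13) = 380 / 12.5 = 30.4 mL/cmH2O.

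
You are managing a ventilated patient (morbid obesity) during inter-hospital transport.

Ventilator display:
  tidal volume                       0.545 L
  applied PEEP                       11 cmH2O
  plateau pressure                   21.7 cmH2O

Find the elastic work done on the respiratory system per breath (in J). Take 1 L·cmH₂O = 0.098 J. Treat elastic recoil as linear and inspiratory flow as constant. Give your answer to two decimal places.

0.29

Elastic work ≈ ½ × (Pplat − PEEP) × Vt = 0.5 × (21.7 − 11) × 0.545 L = 0.5 × 10.7 × 0.545 = 2.916 L·cmH2O.
× 0.098 J/(L·cmH2O) → 0.2858 J.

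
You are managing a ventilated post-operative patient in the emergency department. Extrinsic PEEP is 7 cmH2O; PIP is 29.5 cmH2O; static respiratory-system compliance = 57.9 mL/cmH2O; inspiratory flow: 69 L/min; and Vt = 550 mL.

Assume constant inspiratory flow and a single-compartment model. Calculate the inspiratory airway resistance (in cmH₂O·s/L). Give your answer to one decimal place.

11.3

Flow: 69 L/min ÷ 60 = 1.15 L/s.
Equation of motion (constant flow): PIP = Vt/C + R·V̇ + PEEP.
R·V̇ = PIP − Vt/C − PEEP = 29.5 − 550/57.9 − 7 = 29.5 − 9.499 − 7 = 13.001 cmH2O.
R = 13.001 / 1.15 = 11.305 cmH2O·s/L.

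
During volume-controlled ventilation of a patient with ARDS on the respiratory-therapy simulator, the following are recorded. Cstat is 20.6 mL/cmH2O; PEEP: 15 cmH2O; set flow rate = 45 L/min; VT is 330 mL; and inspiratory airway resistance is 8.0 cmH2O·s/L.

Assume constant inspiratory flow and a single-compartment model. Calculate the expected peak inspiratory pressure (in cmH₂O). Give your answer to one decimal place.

37.0

Flow: 45 L/min ÷ 60 = 0.75 L/s.
Equation of motion (constant flow): PIP = Vt/C + R·V̇ + PEEP.
PIP = 330/20.6 + 8.0×0.75 + 15 = 16.019 + 6.0 + 15 = 37.019 cmH2O.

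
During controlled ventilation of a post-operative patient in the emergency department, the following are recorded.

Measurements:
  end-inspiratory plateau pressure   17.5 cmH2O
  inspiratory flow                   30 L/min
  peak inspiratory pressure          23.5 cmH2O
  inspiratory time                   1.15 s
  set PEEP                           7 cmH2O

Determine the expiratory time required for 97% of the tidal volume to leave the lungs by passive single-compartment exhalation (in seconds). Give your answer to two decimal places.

2.30

Flow: 30 L/min ÷ 60 = 0.5 L/s.
Vt = flow × Ti = 0.5 L/s × 1.15 s × 1000 mL/L = 575.0 mL.
R = (PIP − Pplat)/V̇ = (23.5 − 17.5) / 0.5 = 6.0/0.5 = 12.0 cmH2O·s/L.
C = Vt/(Pplat − PEEP) = 575.0 / (17.5 − 7) = 575.0/10.5 = 54.762 mL/cmH2O.
τ = R × C = 12.0 × 0.05476 L/cmH2O = 0.6571 s.
t = −τ·ln(1 − 0.97) = −0.6571·ln(0.03) = 2.304 s.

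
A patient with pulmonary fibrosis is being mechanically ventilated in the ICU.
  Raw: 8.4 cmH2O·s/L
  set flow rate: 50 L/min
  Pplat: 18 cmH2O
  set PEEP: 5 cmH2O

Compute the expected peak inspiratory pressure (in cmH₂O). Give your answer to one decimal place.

25.0

Flow: 50 L/min ÷ 60 = 0.8333 L/s.
PIP = Pplat + Raw × flow = 18 + 8.4 × 0.8333 = 18 + 7.0 = 25.0 cmH2O.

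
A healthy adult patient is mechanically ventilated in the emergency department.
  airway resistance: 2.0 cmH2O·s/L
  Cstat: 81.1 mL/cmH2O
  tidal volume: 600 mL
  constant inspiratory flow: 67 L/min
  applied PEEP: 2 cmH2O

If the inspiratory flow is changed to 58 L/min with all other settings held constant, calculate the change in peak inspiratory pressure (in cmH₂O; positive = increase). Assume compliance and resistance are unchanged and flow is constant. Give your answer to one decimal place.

-0.3

Flow: 67 L/min ÷ 60 = 1.1167 L/s.
New flow: 58 L/min ÷ 60 = 0.9667 L/s.
PIP = Vt/C + R·V̇ + PEEP (constant-flow equation of motion).
Only the resistive term changes: ΔPIP = R × ΔV̇ = 2.0 × (0.9667 − 1.1167) = 2.0 × -0.15 = -0.3 cmH2O.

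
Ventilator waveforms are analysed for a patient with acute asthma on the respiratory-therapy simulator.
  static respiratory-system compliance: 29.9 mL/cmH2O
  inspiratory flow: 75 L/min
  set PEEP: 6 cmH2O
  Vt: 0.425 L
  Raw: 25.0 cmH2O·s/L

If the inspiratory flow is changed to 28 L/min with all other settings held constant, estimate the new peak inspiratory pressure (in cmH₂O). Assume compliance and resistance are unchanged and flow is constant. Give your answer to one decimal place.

31.9

Flow: 75 L/min ÷ 60 = 1.25 L/s.
New flow: 28 L/min ÷ 60 = 0.4667 L/s.
PIP = Vt/C + R·V̇ + PEEP (constant-flow equation of motion).
Only the resistive term changes: ΔPIP = R × ΔV̇ = 25.0 × (0.4667 − 1.25) = 25.0 × -0.7833 = -19.583 cmH2O.
Original PIP = 425/29.9 + 25.0×1.25 + 6 = 51.464 cmH2O; new PIP = 51.464 + (-19.583) = 31.881 cmH2O.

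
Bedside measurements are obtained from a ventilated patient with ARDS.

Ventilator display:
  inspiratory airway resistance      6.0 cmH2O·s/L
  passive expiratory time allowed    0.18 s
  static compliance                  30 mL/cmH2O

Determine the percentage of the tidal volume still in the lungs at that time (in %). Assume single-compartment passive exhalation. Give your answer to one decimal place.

36.8

τ = R × C = 6.0 × 30 mL/cmH2O = 6.0 × 0.030 L/cmH2O = 0.18 s.
Passive exhalation: V(t)/V₀ = e^(−t/τ) = e^(−0.18/0.18) = 0.3679.
Fraction remaining = 0.3679 → 36.79%.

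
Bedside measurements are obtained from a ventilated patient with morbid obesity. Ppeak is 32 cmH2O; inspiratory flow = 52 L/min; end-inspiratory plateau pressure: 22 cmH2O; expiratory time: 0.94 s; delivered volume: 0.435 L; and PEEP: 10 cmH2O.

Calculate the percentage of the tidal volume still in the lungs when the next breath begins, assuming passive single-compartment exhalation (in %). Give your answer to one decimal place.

Flow: 52 L/min ÷ 60 = 0.8667 L/s.
R = (PIP − Pplat)/V̇ = (32 − 22) / 0.8667 = 10.0/0.8667 = 11.538 cmH2O·s/L.
C = Vt/(Pplat − PEEP) = 435.0 / (22 − 10) = 435.0/12.0 = 36.25 mL/cmH2O.
τ = R × C = 11.538 × 0.03625 L/cmH2O = 0.4183 s.
Fraction remaining at end-expiration = e^(−Te/τ) = e^(−0.94/0.4183) = 0.1057 → 10.57%.

10.6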